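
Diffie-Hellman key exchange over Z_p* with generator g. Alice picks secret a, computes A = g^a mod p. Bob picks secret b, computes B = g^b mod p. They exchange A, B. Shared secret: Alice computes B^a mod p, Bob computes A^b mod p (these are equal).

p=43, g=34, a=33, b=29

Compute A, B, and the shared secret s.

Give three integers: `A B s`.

Answer: 27 20 27

Derivation:
A = 34^33 mod 43  (bits of 33 = 100001)
  bit 0 = 1: r = r^2 * 34 mod 43 = 1^2 * 34 = 1*34 = 34
  bit 1 = 0: r = r^2 mod 43 = 34^2 = 38
  bit 2 = 0: r = r^2 mod 43 = 38^2 = 25
  bit 3 = 0: r = r^2 mod 43 = 25^2 = 23
  bit 4 = 0: r = r^2 mod 43 = 23^2 = 13
  bit 5 = 1: r = r^2 * 34 mod 43 = 13^2 * 34 = 40*34 = 27
  -> A = 27
B = 34^29 mod 43  (bits of 29 = 11101)
  bit 0 = 1: r = r^2 * 34 mod 43 = 1^2 * 34 = 1*34 = 34
  bit 1 = 1: r = r^2 * 34 mod 43 = 34^2 * 34 = 38*34 = 2
  bit 2 = 1: r = r^2 * 34 mod 43 = 2^2 * 34 = 4*34 = 7
  bit 3 = 0: r = r^2 mod 43 = 7^2 = 6
  bit 4 = 1: r = r^2 * 34 mod 43 = 6^2 * 34 = 36*34 = 20
  -> B = 20
s = B^a = 20^33 mod 43  (bits of 33 = 100001)
  bit 0 = 1: r = r^2 * 20 mod 43 = 1^2 * 20 = 1*20 = 20
  bit 1 = 0: r = r^2 mod 43 = 20^2 = 13
  bit 2 = 0: r = r^2 mod 43 = 13^2 = 40
  bit 3 = 0: r = r^2 mod 43 = 40^2 = 9
  bit 4 = 0: r = r^2 mod 43 = 9^2 = 38
  bit 5 = 1: r = r^2 * 20 mod 43 = 38^2 * 20 = 25*20 = 27
  -> s = B^a = 27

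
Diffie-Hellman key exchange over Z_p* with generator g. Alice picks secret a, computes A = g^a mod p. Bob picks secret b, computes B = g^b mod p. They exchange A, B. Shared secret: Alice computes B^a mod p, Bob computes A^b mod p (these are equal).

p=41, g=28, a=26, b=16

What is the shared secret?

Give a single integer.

Answer: 18

Derivation:
A = 28^26 mod 41  (bits of 26 = 11010)
  bit 0 = 1: r = r^2 * 28 mod 41 = 1^2 * 28 = 1*28 = 28
  bit 1 = 1: r = r^2 * 28 mod 41 = 28^2 * 28 = 5*28 = 17
  bit 2 = 0: r = r^2 mod 41 = 17^2 = 2
  bit 3 = 1: r = r^2 * 28 mod 41 = 2^2 * 28 = 4*28 = 30
  bit 4 = 0: r = r^2 mod 41 = 30^2 = 39
  -> A = 39
B = 28^16 mod 41  (bits of 16 = 10000)
  bit 0 = 1: r = r^2 * 28 mod 41 = 1^2 * 28 = 1*28 = 28
  bit 1 = 0: r = r^2 mod 41 = 28^2 = 5
  bit 2 = 0: r = r^2 mod 41 = 5^2 = 25
  bit 3 = 0: r = r^2 mod 41 = 25^2 = 10
  bit 4 = 0: r = r^2 mod 41 = 10^2 = 18
  -> B = 18
s = B^a = 18^26 mod 41  (bits of 26 = 11010)
  bit 0 = 1: r = r^2 * 18 mod 41 = 1^2 * 18 = 1*18 = 18
  bit 1 = 1: r = r^2 * 18 mod 41 = 18^2 * 18 = 37*18 = 10
  bit 2 = 0: r = r^2 mod 41 = 10^2 = 18
  bit 3 = 1: r = r^2 * 18 mod 41 = 18^2 * 18 = 37*18 = 10
  bit 4 = 0: r = r^2 mod 41 = 10^2 = 18
  -> s = B^a = 18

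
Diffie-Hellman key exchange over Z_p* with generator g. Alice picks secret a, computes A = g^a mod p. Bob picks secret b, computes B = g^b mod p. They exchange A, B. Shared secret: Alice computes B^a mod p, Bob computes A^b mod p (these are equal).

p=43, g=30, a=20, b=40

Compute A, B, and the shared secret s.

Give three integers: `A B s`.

Answer: 10 14 40

Derivation:
A = 30^20 mod 43  (bits of 20 = 10100)
  bit 0 = 1: r = r^2 * 30 mod 43 = 1^2 * 30 = 1*30 = 30
  bit 1 = 0: r = r^2 mod 43 = 30^2 = 40
  bit 2 = 1: r = r^2 * 30 mod 43 = 40^2 * 30 = 9*30 = 12
  bit 3 = 0: r = r^2 mod 43 = 12^2 = 15
  bit 4 = 0: r = r^2 mod 43 = 15^2 = 10
  -> A = 10
B = 30^40 mod 43  (bits of 40 = 101000)
  bit 0 = 1: r = r^2 * 30 mod 43 = 1^2 * 30 = 1*30 = 30
  bit 1 = 0: r = r^2 mod 43 = 30^2 = 40
  bit 2 = 1: r = r^2 * 30 mod 43 = 40^2 * 30 = 9*30 = 12
  bit 3 = 0: r = r^2 mod 43 = 12^2 = 15
  bit 4 = 0: r = r^2 mod 43 = 15^2 = 10
  bit 5 = 0: r = r^2 mod 43 = 10^2 = 14
  -> B = 14
s = B^a = 14^20 mod 43  (bits of 20 = 10100)
  bit 0 = 1: r = r^2 * 14 mod 43 = 1^2 * 14 = 1*14 = 14
  bit 1 = 0: r = r^2 mod 43 = 14^2 = 24
  bit 2 = 1: r = r^2 * 14 mod 43 = 24^2 * 14 = 17*14 = 23
  bit 3 = 0: r = r^2 mod 43 = 23^2 = 13
  bit 4 = 0: r = r^2 mod 43 = 13^2 = 40
  -> s = B^a = 40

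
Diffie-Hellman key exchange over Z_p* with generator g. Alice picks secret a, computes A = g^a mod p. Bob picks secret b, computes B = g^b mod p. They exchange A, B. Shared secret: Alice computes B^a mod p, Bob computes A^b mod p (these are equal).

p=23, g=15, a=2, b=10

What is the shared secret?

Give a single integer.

Answer: 9

Derivation:
A = 15^2 mod 23  (bits of 2 = 10)
  bit 0 = 1: r = r^2 * 15 mod 23 = 1^2 * 15 = 1*15 = 15
  bit 1 = 0: r = r^2 mod 23 = 15^2 = 18
  -> A = 18
B = 15^10 mod 23  (bits of 10 = 1010)
  bit 0 = 1: r = r^2 * 15 mod 23 = 1^2 * 15 = 1*15 = 15
  bit 1 = 0: r = r^2 mod 23 = 15^2 = 18
  bit 2 = 1: r = r^2 * 15 mod 23 = 18^2 * 15 = 2*15 = 7
  bit 3 = 0: r = r^2 mod 23 = 7^2 = 3
  -> B = 3
s = B^a = 3^2 mod 23  (bits of 2 = 10)
  bit 0 = 1: r = r^2 * 3 mod 23 = 1^2 * 3 = 1*3 = 3
  bit 1 = 0: r = r^2 mod 23 = 3^2 = 9
  -> s = B^a = 9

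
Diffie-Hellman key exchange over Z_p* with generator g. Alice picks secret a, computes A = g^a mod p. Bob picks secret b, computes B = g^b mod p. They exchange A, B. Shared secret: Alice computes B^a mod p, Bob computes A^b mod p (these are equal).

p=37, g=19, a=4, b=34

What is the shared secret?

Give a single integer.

A = 19^4 mod 37  (bits of 4 = 100)
  bit 0 = 1: r = r^2 * 19 mod 37 = 1^2 * 19 = 1*19 = 19
  bit 1 = 0: r = r^2 mod 37 = 19^2 = 28
  bit 2 = 0: r = r^2 mod 37 = 28^2 = 7
  -> A = 7
B = 19^34 mod 37  (bits of 34 = 100010)
  bit 0 = 1: r = r^2 * 19 mod 37 = 1^2 * 19 = 1*19 = 19
  bit 1 = 0: r = r^2 mod 37 = 19^2 = 28
  bit 2 = 0: r = r^2 mod 37 = 28^2 = 7
  bit 3 = 0: r = r^2 mod 37 = 7^2 = 12
  bit 4 = 1: r = r^2 * 19 mod 37 = 12^2 * 19 = 33*19 = 35
  bit 5 = 0: r = r^2 mod 37 = 35^2 = 4
  -> B = 4
s = B^a = 4^4 mod 37  (bits of 4 = 100)
  bit 0 = 1: r = r^2 * 4 mod 37 = 1^2 * 4 = 1*4 = 4
  bit 1 = 0: r = r^2 mod 37 = 4^2 = 16
  bit 2 = 0: r = r^2 mod 37 = 16^2 = 34
  -> s = B^a = 34

Answer: 34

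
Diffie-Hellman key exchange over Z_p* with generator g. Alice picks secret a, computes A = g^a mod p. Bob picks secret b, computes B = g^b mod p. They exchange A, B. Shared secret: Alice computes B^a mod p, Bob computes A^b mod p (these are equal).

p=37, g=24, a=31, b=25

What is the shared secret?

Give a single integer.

A = 24^31 mod 37  (bits of 31 = 11111)
  bit 0 = 1: r = r^2 * 24 mod 37 = 1^2 * 24 = 1*24 = 24
  bit 1 = 1: r = r^2 * 24 mod 37 = 24^2 * 24 = 21*24 = 23
  bit 2 = 1: r = r^2 * 24 mod 37 = 23^2 * 24 = 11*24 = 5
  bit 3 = 1: r = r^2 * 24 mod 37 = 5^2 * 24 = 25*24 = 8
  bit 4 = 1: r = r^2 * 24 mod 37 = 8^2 * 24 = 27*24 = 19
  -> A = 19
B = 24^25 mod 37  (bits of 25 = 11001)
  bit 0 = 1: r = r^2 * 24 mod 37 = 1^2 * 24 = 1*24 = 24
  bit 1 = 1: r = r^2 * 24 mod 37 = 24^2 * 24 = 21*24 = 23
  bit 2 = 0: r = r^2 mod 37 = 23^2 = 11
  bit 3 = 0: r = r^2 mod 37 = 11^2 = 10
  bit 4 = 1: r = r^2 * 24 mod 37 = 10^2 * 24 = 26*24 = 32
  -> B = 32
s = B^a = 32^31 mod 37  (bits of 31 = 11111)
  bit 0 = 1: r = r^2 * 32 mod 37 = 1^2 * 32 = 1*32 = 32
  bit 1 = 1: r = r^2 * 32 mod 37 = 32^2 * 32 = 25*32 = 23
  bit 2 = 1: r = r^2 * 32 mod 37 = 23^2 * 32 = 11*32 = 19
  bit 3 = 1: r = r^2 * 32 mod 37 = 19^2 * 32 = 28*32 = 8
  bit 4 = 1: r = r^2 * 32 mod 37 = 8^2 * 32 = 27*32 = 13
  -> s = B^a = 13

Answer: 13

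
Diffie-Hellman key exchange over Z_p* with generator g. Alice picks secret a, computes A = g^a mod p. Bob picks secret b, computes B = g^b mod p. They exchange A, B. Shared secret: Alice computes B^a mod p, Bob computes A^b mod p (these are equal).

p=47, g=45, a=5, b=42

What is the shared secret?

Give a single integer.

Answer: 8

Derivation:
A = 45^5 mod 47  (bits of 5 = 101)
  bit 0 = 1: r = r^2 * 45 mod 47 = 1^2 * 45 = 1*45 = 45
  bit 1 = 0: r = r^2 mod 47 = 45^2 = 4
  bit 2 = 1: r = r^2 * 45 mod 47 = 4^2 * 45 = 16*45 = 15
  -> A = 15
B = 45^42 mod 47  (bits of 42 = 101010)
  bit 0 = 1: r = r^2 * 45 mod 47 = 1^2 * 45 = 1*45 = 45
  bit 1 = 0: r = r^2 mod 47 = 45^2 = 4
  bit 2 = 1: r = r^2 * 45 mod 47 = 4^2 * 45 = 16*45 = 15
  bit 3 = 0: r = r^2 mod 47 = 15^2 = 37
  bit 4 = 1: r = r^2 * 45 mod 47 = 37^2 * 45 = 6*45 = 35
  bit 5 = 0: r = r^2 mod 47 = 35^2 = 3
  -> B = 3
s = B^a = 3^5 mod 47  (bits of 5 = 101)
  bit 0 = 1: r = r^2 * 3 mod 47 = 1^2 * 3 = 1*3 = 3
  bit 1 = 0: r = r^2 mod 47 = 3^2 = 9
  bit 2 = 1: r = r^2 * 3 mod 47 = 9^2 * 3 = 34*3 = 8
  -> s = B^a = 8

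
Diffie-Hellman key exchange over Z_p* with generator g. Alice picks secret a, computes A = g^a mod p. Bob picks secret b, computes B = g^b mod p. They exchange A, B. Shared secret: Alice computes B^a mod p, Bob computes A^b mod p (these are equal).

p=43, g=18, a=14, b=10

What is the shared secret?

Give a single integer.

Answer: 6

Derivation:
A = 18^14 mod 43  (bits of 14 = 1110)
  bit 0 = 1: r = r^2 * 18 mod 43 = 1^2 * 18 = 1*18 = 18
  bit 1 = 1: r = r^2 * 18 mod 43 = 18^2 * 18 = 23*18 = 27
  bit 2 = 1: r = r^2 * 18 mod 43 = 27^2 * 18 = 41*18 = 7
  bit 3 = 0: r = r^2 mod 43 = 7^2 = 6
  -> A = 6
B = 18^10 mod 43  (bits of 10 = 1010)
  bit 0 = 1: r = r^2 * 18 mod 43 = 1^2 * 18 = 1*18 = 18
  bit 1 = 0: r = r^2 mod 43 = 18^2 = 23
  bit 2 = 1: r = r^2 * 18 mod 43 = 23^2 * 18 = 13*18 = 19
  bit 3 = 0: r = r^2 mod 43 = 19^2 = 17
  -> B = 17
s = B^a = 17^14 mod 43  (bits of 14 = 1110)
  bit 0 = 1: r = r^2 * 17 mod 43 = 1^2 * 17 = 1*17 = 17
  bit 1 = 1: r = r^2 * 17 mod 43 = 17^2 * 17 = 31*17 = 11
  bit 2 = 1: r = r^2 * 17 mod 43 = 11^2 * 17 = 35*17 = 36
  bit 3 = 0: r = r^2 mod 43 = 36^2 = 6
  -> s = B^a = 6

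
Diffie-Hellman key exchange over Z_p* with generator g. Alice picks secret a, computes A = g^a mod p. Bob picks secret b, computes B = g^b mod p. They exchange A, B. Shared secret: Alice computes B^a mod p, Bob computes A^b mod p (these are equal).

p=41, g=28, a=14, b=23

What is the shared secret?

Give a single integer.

A = 28^14 mod 41  (bits of 14 = 1110)
  bit 0 = 1: r = r^2 * 28 mod 41 = 1^2 * 28 = 1*28 = 28
  bit 1 = 1: r = r^2 * 28 mod 41 = 28^2 * 28 = 5*28 = 17
  bit 2 = 1: r = r^2 * 28 mod 41 = 17^2 * 28 = 2*28 = 15
  bit 3 = 0: r = r^2 mod 41 = 15^2 = 20
  -> A = 20
B = 28^23 mod 41  (bits of 23 = 10111)
  bit 0 = 1: r = r^2 * 28 mod 41 = 1^2 * 28 = 1*28 = 28
  bit 1 = 0: r = r^2 mod 41 = 28^2 = 5
  bit 2 = 1: r = r^2 * 28 mod 41 = 5^2 * 28 = 25*28 = 3
  bit 3 = 1: r = r^2 * 28 mod 41 = 3^2 * 28 = 9*28 = 6
  bit 4 = 1: r = r^2 * 28 mod 41 = 6^2 * 28 = 36*28 = 24
  -> B = 24
s = B^a = 24^14 mod 41  (bits of 14 = 1110)
  bit 0 = 1: r = r^2 * 24 mod 41 = 1^2 * 24 = 1*24 = 24
  bit 1 = 1: r = r^2 * 24 mod 41 = 24^2 * 24 = 2*24 = 7
  bit 2 = 1: r = r^2 * 24 mod 41 = 7^2 * 24 = 8*24 = 28
  bit 3 = 0: r = r^2 mod 41 = 28^2 = 5
  -> s = B^a = 5

Answer: 5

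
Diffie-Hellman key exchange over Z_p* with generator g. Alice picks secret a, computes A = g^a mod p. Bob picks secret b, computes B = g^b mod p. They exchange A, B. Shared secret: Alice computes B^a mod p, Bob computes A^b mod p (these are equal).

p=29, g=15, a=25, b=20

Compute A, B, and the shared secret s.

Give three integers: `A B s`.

A = 15^25 mod 29  (bits of 25 = 11001)
  bit 0 = 1: r = r^2 * 15 mod 29 = 1^2 * 15 = 1*15 = 15
  bit 1 = 1: r = r^2 * 15 mod 29 = 15^2 * 15 = 22*15 = 11
  bit 2 = 0: r = r^2 mod 29 = 11^2 = 5
  bit 3 = 0: r = r^2 mod 29 = 5^2 = 25
  bit 4 = 1: r = r^2 * 15 mod 29 = 25^2 * 15 = 16*15 = 8
  -> A = 8
B = 15^20 mod 29  (bits of 20 = 10100)
  bit 0 = 1: r = r^2 * 15 mod 29 = 1^2 * 15 = 1*15 = 15
  bit 1 = 0: r = r^2 mod 29 = 15^2 = 22
  bit 2 = 1: r = r^2 * 15 mod 29 = 22^2 * 15 = 20*15 = 10
  bit 3 = 0: r = r^2 mod 29 = 10^2 = 13
  bit 4 = 0: r = r^2 mod 29 = 13^2 = 24
  -> B = 24
s = B^a = 24^25 mod 29  (bits of 25 = 11001)
  bit 0 = 1: r = r^2 * 24 mod 29 = 1^2 * 24 = 1*24 = 24
  bit 1 = 1: r = r^2 * 24 mod 29 = 24^2 * 24 = 25*24 = 20
  bit 2 = 0: r = r^2 mod 29 = 20^2 = 23
  bit 3 = 0: r = r^2 mod 29 = 23^2 = 7
  bit 4 = 1: r = r^2 * 24 mod 29 = 7^2 * 24 = 20*24 = 16
  -> s = B^a = 16

Answer: 8 24 16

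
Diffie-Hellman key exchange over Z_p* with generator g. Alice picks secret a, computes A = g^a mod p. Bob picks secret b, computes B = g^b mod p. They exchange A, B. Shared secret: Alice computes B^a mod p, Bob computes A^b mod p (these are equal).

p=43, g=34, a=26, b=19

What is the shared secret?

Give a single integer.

A = 34^26 mod 43  (bits of 26 = 11010)
  bit 0 = 1: r = r^2 * 34 mod 43 = 1^2 * 34 = 1*34 = 34
  bit 1 = 1: r = r^2 * 34 mod 43 = 34^2 * 34 = 38*34 = 2
  bit 2 = 0: r = r^2 mod 43 = 2^2 = 4
  bit 3 = 1: r = r^2 * 34 mod 43 = 4^2 * 34 = 16*34 = 28
  bit 4 = 0: r = r^2 mod 43 = 28^2 = 10
  -> A = 10
B = 34^19 mod 43  (bits of 19 = 10011)
  bit 0 = 1: r = r^2 * 34 mod 43 = 1^2 * 34 = 1*34 = 34
  bit 1 = 0: r = r^2 mod 43 = 34^2 = 38
  bit 2 = 0: r = r^2 mod 43 = 38^2 = 25
  bit 3 = 1: r = r^2 * 34 mod 43 = 25^2 * 34 = 23*34 = 8
  bit 4 = 1: r = r^2 * 34 mod 43 = 8^2 * 34 = 21*34 = 26
  -> B = 26
s = B^a = 26^26 mod 43  (bits of 26 = 11010)
  bit 0 = 1: r = r^2 * 26 mod 43 = 1^2 * 26 = 1*26 = 26
  bit 1 = 1: r = r^2 * 26 mod 43 = 26^2 * 26 = 31*26 = 32
  bit 2 = 0: r = r^2 mod 43 = 32^2 = 35
  bit 3 = 1: r = r^2 * 26 mod 43 = 35^2 * 26 = 21*26 = 30
  bit 4 = 0: r = r^2 mod 43 = 30^2 = 40
  -> s = B^a = 40

Answer: 40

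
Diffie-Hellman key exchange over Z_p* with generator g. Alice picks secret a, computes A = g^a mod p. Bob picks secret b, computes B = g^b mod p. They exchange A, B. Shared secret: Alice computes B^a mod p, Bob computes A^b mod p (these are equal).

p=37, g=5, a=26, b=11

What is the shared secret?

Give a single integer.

Answer: 3

Derivation:
A = 5^26 mod 37  (bits of 26 = 11010)
  bit 0 = 1: r = r^2 * 5 mod 37 = 1^2 * 5 = 1*5 = 5
  bit 1 = 1: r = r^2 * 5 mod 37 = 5^2 * 5 = 25*5 = 14
  bit 2 = 0: r = r^2 mod 37 = 14^2 = 11
  bit 3 = 1: r = r^2 * 5 mod 37 = 11^2 * 5 = 10*5 = 13
  bit 4 = 0: r = r^2 mod 37 = 13^2 = 21
  -> A = 21
B = 5^11 mod 37  (bits of 11 = 1011)
  bit 0 = 1: r = r^2 * 5 mod 37 = 1^2 * 5 = 1*5 = 5
  bit 1 = 0: r = r^2 mod 37 = 5^2 = 25
  bit 2 = 1: r = r^2 * 5 mod 37 = 25^2 * 5 = 33*5 = 17
  bit 3 = 1: r = r^2 * 5 mod 37 = 17^2 * 5 = 30*5 = 2
  -> B = 2
s = B^a = 2^26 mod 37  (bits of 26 = 11010)
  bit 0 = 1: r = r^2 * 2 mod 37 = 1^2 * 2 = 1*2 = 2
  bit 1 = 1: r = r^2 * 2 mod 37 = 2^2 * 2 = 4*2 = 8
  bit 2 = 0: r = r^2 mod 37 = 8^2 = 27
  bit 3 = 1: r = r^2 * 2 mod 37 = 27^2 * 2 = 26*2 = 15
  bit 4 = 0: r = r^2 mod 37 = 15^2 = 3
  -> s = B^a = 3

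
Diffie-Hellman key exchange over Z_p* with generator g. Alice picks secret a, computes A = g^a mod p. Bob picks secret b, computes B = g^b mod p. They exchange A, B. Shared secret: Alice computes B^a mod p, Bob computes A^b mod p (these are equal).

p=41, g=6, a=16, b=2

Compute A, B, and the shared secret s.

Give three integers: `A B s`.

A = 6^16 mod 41  (bits of 16 = 10000)
  bit 0 = 1: r = r^2 * 6 mod 41 = 1^2 * 6 = 1*6 = 6
  bit 1 = 0: r = r^2 mod 41 = 6^2 = 36
  bit 2 = 0: r = r^2 mod 41 = 36^2 = 25
  bit 3 = 0: r = r^2 mod 41 = 25^2 = 10
  bit 4 = 0: r = r^2 mod 41 = 10^2 = 18
  -> A = 18
B = 6^2 mod 41  (bits of 2 = 10)
  bit 0 = 1: r = r^2 * 6 mod 41 = 1^2 * 6 = 1*6 = 6
  bit 1 = 0: r = r^2 mod 41 = 6^2 = 36
  -> B = 36
s = B^a = 36^16 mod 41  (bits of 16 = 10000)
  bit 0 = 1: r = r^2 * 36 mod 41 = 1^2 * 36 = 1*36 = 36
  bit 1 = 0: r = r^2 mod 41 = 36^2 = 25
  bit 2 = 0: r = r^2 mod 41 = 25^2 = 10
  bit 3 = 0: r = r^2 mod 41 = 10^2 = 18
  bit 4 = 0: r = r^2 mod 41 = 18^2 = 37
  -> s = B^a = 37

Answer: 18 36 37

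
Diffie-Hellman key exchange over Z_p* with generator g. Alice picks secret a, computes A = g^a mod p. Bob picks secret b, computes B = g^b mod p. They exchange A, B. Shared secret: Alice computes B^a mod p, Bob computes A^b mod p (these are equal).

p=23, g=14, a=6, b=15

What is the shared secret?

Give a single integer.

A = 14^6 mod 23  (bits of 6 = 110)
  bit 0 = 1: r = r^2 * 14 mod 23 = 1^2 * 14 = 1*14 = 14
  bit 1 = 1: r = r^2 * 14 mod 23 = 14^2 * 14 = 12*14 = 7
  bit 2 = 0: r = r^2 mod 23 = 7^2 = 3
  -> A = 3
B = 14^15 mod 23  (bits of 15 = 1111)
  bit 0 = 1: r = r^2 * 14 mod 23 = 1^2 * 14 = 1*14 = 14
  bit 1 = 1: r = r^2 * 14 mod 23 = 14^2 * 14 = 12*14 = 7
  bit 2 = 1: r = r^2 * 14 mod 23 = 7^2 * 14 = 3*14 = 19
  bit 3 = 1: r = r^2 * 14 mod 23 = 19^2 * 14 = 16*14 = 17
  -> B = 17
s = B^a = 17^6 mod 23  (bits of 6 = 110)
  bit 0 = 1: r = r^2 * 17 mod 23 = 1^2 * 17 = 1*17 = 17
  bit 1 = 1: r = r^2 * 17 mod 23 = 17^2 * 17 = 13*17 = 14
  bit 2 = 0: r = r^2 mod 23 = 14^2 = 12
  -> s = B^a = 12

Answer: 12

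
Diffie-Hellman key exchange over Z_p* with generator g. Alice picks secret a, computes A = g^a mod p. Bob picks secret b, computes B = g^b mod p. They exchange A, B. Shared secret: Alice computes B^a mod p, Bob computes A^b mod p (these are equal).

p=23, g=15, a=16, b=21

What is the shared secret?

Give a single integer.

Answer: 13

Derivation:
A = 15^16 mod 23  (bits of 16 = 10000)
  bit 0 = 1: r = r^2 * 15 mod 23 = 1^2 * 15 = 1*15 = 15
  bit 1 = 0: r = r^2 mod 23 = 15^2 = 18
  bit 2 = 0: r = r^2 mod 23 = 18^2 = 2
  bit 3 = 0: r = r^2 mod 23 = 2^2 = 4
  bit 4 = 0: r = r^2 mod 23 = 4^2 = 16
  -> A = 16
B = 15^21 mod 23  (bits of 21 = 10101)
  bit 0 = 1: r = r^2 * 15 mod 23 = 1^2 * 15 = 1*15 = 15
  bit 1 = 0: r = r^2 mod 23 = 15^2 = 18
  bit 2 = 1: r = r^2 * 15 mod 23 = 18^2 * 15 = 2*15 = 7
  bit 3 = 0: r = r^2 mod 23 = 7^2 = 3
  bit 4 = 1: r = r^2 * 15 mod 23 = 3^2 * 15 = 9*15 = 20
  -> B = 20
s = B^a = 20^16 mod 23  (bits of 16 = 10000)
  bit 0 = 1: r = r^2 * 20 mod 23 = 1^2 * 20 = 1*20 = 20
  bit 1 = 0: r = r^2 mod 23 = 20^2 = 9
  bit 2 = 0: r = r^2 mod 23 = 9^2 = 12
  bit 3 = 0: r = r^2 mod 23 = 12^2 = 6
  bit 4 = 0: r = r^2 mod 23 = 6^2 = 13
  -> s = B^a = 13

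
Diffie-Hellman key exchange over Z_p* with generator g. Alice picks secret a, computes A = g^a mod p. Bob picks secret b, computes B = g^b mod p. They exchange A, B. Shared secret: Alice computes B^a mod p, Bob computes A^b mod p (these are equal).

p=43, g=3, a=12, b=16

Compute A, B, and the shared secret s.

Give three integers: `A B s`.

Answer: 4 23 16

Derivation:
A = 3^12 mod 43  (bits of 12 = 1100)
  bit 0 = 1: r = r^2 * 3 mod 43 = 1^2 * 3 = 1*3 = 3
  bit 1 = 1: r = r^2 * 3 mod 43 = 3^2 * 3 = 9*3 = 27
  bit 2 = 0: r = r^2 mod 43 = 27^2 = 41
  bit 3 = 0: r = r^2 mod 43 = 41^2 = 4
  -> A = 4
B = 3^16 mod 43  (bits of 16 = 10000)
  bit 0 = 1: r = r^2 * 3 mod 43 = 1^2 * 3 = 1*3 = 3
  bit 1 = 0: r = r^2 mod 43 = 3^2 = 9
  bit 2 = 0: r = r^2 mod 43 = 9^2 = 38
  bit 3 = 0: r = r^2 mod 43 = 38^2 = 25
  bit 4 = 0: r = r^2 mod 43 = 25^2 = 23
  -> B = 23
s = B^a = 23^12 mod 43  (bits of 12 = 1100)
  bit 0 = 1: r = r^2 * 23 mod 43 = 1^2 * 23 = 1*23 = 23
  bit 1 = 1: r = r^2 * 23 mod 43 = 23^2 * 23 = 13*23 = 41
  bit 2 = 0: r = r^2 mod 43 = 41^2 = 4
  bit 3 = 0: r = r^2 mod 43 = 4^2 = 16
  -> s = B^a = 16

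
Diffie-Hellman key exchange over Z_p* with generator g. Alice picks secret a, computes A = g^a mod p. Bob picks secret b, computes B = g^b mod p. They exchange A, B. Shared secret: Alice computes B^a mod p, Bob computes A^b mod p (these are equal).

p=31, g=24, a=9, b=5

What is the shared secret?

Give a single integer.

Answer: 30

Derivation:
A = 24^9 mod 31  (bits of 9 = 1001)
  bit 0 = 1: r = r^2 * 24 mod 31 = 1^2 * 24 = 1*24 = 24
  bit 1 = 0: r = r^2 mod 31 = 24^2 = 18
  bit 2 = 0: r = r^2 mod 31 = 18^2 = 14
  bit 3 = 1: r = r^2 * 24 mod 31 = 14^2 * 24 = 10*24 = 23
  -> A = 23
B = 24^5 mod 31  (bits of 5 = 101)
  bit 0 = 1: r = r^2 * 24 mod 31 = 1^2 * 24 = 1*24 = 24
  bit 1 = 0: r = r^2 mod 31 = 24^2 = 18
  bit 2 = 1: r = r^2 * 24 mod 31 = 18^2 * 24 = 14*24 = 26
  -> B = 26
s = B^a = 26^9 mod 31  (bits of 9 = 1001)
  bit 0 = 1: r = r^2 * 26 mod 31 = 1^2 * 26 = 1*26 = 26
  bit 1 = 0: r = r^2 mod 31 = 26^2 = 25
  bit 2 = 0: r = r^2 mod 31 = 25^2 = 5
  bit 3 = 1: r = r^2 * 26 mod 31 = 5^2 * 26 = 25*26 = 30
  -> s = B^a = 30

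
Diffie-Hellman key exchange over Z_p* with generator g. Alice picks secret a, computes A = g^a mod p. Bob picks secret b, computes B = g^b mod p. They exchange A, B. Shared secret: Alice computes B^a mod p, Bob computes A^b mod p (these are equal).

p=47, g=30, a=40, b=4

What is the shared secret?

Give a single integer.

A = 30^40 mod 47  (bits of 40 = 101000)
  bit 0 = 1: r = r^2 * 30 mod 47 = 1^2 * 30 = 1*30 = 30
  bit 1 = 0: r = r^2 mod 47 = 30^2 = 7
  bit 2 = 1: r = r^2 * 30 mod 47 = 7^2 * 30 = 2*30 = 13
  bit 3 = 0: r = r^2 mod 47 = 13^2 = 28
  bit 4 = 0: r = r^2 mod 47 = 28^2 = 32
  bit 5 = 0: r = r^2 mod 47 = 32^2 = 37
  -> A = 37
B = 30^4 mod 47  (bits of 4 = 100)
  bit 0 = 1: r = r^2 * 30 mod 47 = 1^2 * 30 = 1*30 = 30
  bit 1 = 0: r = r^2 mod 47 = 30^2 = 7
  bit 2 = 0: r = r^2 mod 47 = 7^2 = 2
  -> B = 2
s = B^a = 2^40 mod 47  (bits of 40 = 101000)
  bit 0 = 1: r = r^2 * 2 mod 47 = 1^2 * 2 = 1*2 = 2
  bit 1 = 0: r = r^2 mod 47 = 2^2 = 4
  bit 2 = 1: r = r^2 * 2 mod 47 = 4^2 * 2 = 16*2 = 32
  bit 3 = 0: r = r^2 mod 47 = 32^2 = 37
  bit 4 = 0: r = r^2 mod 47 = 37^2 = 6
  bit 5 = 0: r = r^2 mod 47 = 6^2 = 36
  -> s = B^a = 36

Answer: 36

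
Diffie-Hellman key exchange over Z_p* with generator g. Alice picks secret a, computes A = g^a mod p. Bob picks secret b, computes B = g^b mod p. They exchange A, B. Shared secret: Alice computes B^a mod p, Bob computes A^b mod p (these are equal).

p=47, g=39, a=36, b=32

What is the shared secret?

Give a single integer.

A = 39^36 mod 47  (bits of 36 = 100100)
  bit 0 = 1: r = r^2 * 39 mod 47 = 1^2 * 39 = 1*39 = 39
  bit 1 = 0: r = r^2 mod 47 = 39^2 = 17
  bit 2 = 0: r = r^2 mod 47 = 17^2 = 7
  bit 3 = 1: r = r^2 * 39 mod 47 = 7^2 * 39 = 2*39 = 31
  bit 4 = 0: r = r^2 mod 47 = 31^2 = 21
  bit 5 = 0: r = r^2 mod 47 = 21^2 = 18
  -> A = 18
B = 39^32 mod 47  (bits of 32 = 100000)
  bit 0 = 1: r = r^2 * 39 mod 47 = 1^2 * 39 = 1*39 = 39
  bit 1 = 0: r = r^2 mod 47 = 39^2 = 17
  bit 2 = 0: r = r^2 mod 47 = 17^2 = 7
  bit 3 = 0: r = r^2 mod 47 = 7^2 = 2
  bit 4 = 0: r = r^2 mod 47 = 2^2 = 4
  bit 5 = 0: r = r^2 mod 47 = 4^2 = 16
  -> B = 16
s = B^a = 16^36 mod 47  (bits of 36 = 100100)
  bit 0 = 1: r = r^2 * 16 mod 47 = 1^2 * 16 = 1*16 = 16
  bit 1 = 0: r = r^2 mod 47 = 16^2 = 21
  bit 2 = 0: r = r^2 mod 47 = 21^2 = 18
  bit 3 = 1: r = r^2 * 16 mod 47 = 18^2 * 16 = 42*16 = 14
  bit 4 = 0: r = r^2 mod 47 = 14^2 = 8
  bit 5 = 0: r = r^2 mod 47 = 8^2 = 17
  -> s = B^a = 17

Answer: 17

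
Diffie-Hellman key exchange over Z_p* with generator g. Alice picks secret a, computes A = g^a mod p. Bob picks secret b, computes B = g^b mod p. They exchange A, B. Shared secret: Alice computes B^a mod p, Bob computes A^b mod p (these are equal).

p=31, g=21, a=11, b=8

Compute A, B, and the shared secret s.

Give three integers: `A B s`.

A = 21^11 mod 31  (bits of 11 = 1011)
  bit 0 = 1: r = r^2 * 21 mod 31 = 1^2 * 21 = 1*21 = 21
  bit 1 = 0: r = r^2 mod 31 = 21^2 = 7
  bit 2 = 1: r = r^2 * 21 mod 31 = 7^2 * 21 = 18*21 = 6
  bit 3 = 1: r = r^2 * 21 mod 31 = 6^2 * 21 = 5*21 = 12
  -> A = 12
B = 21^8 mod 31  (bits of 8 = 1000)
  bit 0 = 1: r = r^2 * 21 mod 31 = 1^2 * 21 = 1*21 = 21
  bit 1 = 0: r = r^2 mod 31 = 21^2 = 7
  bit 2 = 0: r = r^2 mod 31 = 7^2 = 18
  bit 3 = 0: r = r^2 mod 31 = 18^2 = 14
  -> B = 14
s = B^a = 14^11 mod 31  (bits of 11 = 1011)
  bit 0 = 1: r = r^2 * 14 mod 31 = 1^2 * 14 = 1*14 = 14
  bit 1 = 0: r = r^2 mod 31 = 14^2 = 10
  bit 2 = 1: r = r^2 * 14 mod 31 = 10^2 * 14 = 7*14 = 5
  bit 3 = 1: r = r^2 * 14 mod 31 = 5^2 * 14 = 25*14 = 9
  -> s = B^a = 9

Answer: 12 14 9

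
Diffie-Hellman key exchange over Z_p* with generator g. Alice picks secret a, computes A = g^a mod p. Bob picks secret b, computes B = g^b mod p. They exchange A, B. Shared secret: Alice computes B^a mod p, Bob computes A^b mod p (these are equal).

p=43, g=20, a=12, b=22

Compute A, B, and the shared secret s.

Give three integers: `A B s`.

Answer: 16 23 16

Derivation:
A = 20^12 mod 43  (bits of 12 = 1100)
  bit 0 = 1: r = r^2 * 20 mod 43 = 1^2 * 20 = 1*20 = 20
  bit 1 = 1: r = r^2 * 20 mod 43 = 20^2 * 20 = 13*20 = 2
  bit 2 = 0: r = r^2 mod 43 = 2^2 = 4
  bit 3 = 0: r = r^2 mod 43 = 4^2 = 16
  -> A = 16
B = 20^22 mod 43  (bits of 22 = 10110)
  bit 0 = 1: r = r^2 * 20 mod 43 = 1^2 * 20 = 1*20 = 20
  bit 1 = 0: r = r^2 mod 43 = 20^2 = 13
  bit 2 = 1: r = r^2 * 20 mod 43 = 13^2 * 20 = 40*20 = 26
  bit 3 = 1: r = r^2 * 20 mod 43 = 26^2 * 20 = 31*20 = 18
  bit 4 = 0: r = r^2 mod 43 = 18^2 = 23
  -> B = 23
s = B^a = 23^12 mod 43  (bits of 12 = 1100)
  bit 0 = 1: r = r^2 * 23 mod 43 = 1^2 * 23 = 1*23 = 23
  bit 1 = 1: r = r^2 * 23 mod 43 = 23^2 * 23 = 13*23 = 41
  bit 2 = 0: r = r^2 mod 43 = 41^2 = 4
  bit 3 = 0: r = r^2 mod 43 = 4^2 = 16
  -> s = B^a = 16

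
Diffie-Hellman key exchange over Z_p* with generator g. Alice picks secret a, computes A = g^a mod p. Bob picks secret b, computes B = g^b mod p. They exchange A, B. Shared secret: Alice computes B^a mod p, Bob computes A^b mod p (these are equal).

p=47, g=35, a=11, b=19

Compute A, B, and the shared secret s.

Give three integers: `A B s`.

Answer: 45 26 44

Derivation:
A = 35^11 mod 47  (bits of 11 = 1011)
  bit 0 = 1: r = r^2 * 35 mod 47 = 1^2 * 35 = 1*35 = 35
  bit 1 = 0: r = r^2 mod 47 = 35^2 = 3
  bit 2 = 1: r = r^2 * 35 mod 47 = 3^2 * 35 = 9*35 = 33
  bit 3 = 1: r = r^2 * 35 mod 47 = 33^2 * 35 = 8*35 = 45
  -> A = 45
B = 35^19 mod 47  (bits of 19 = 10011)
  bit 0 = 1: r = r^2 * 35 mod 47 = 1^2 * 35 = 1*35 = 35
  bit 1 = 0: r = r^2 mod 47 = 35^2 = 3
  bit 2 = 0: r = r^2 mod 47 = 3^2 = 9
  bit 3 = 1: r = r^2 * 35 mod 47 = 9^2 * 35 = 34*35 = 15
  bit 4 = 1: r = r^2 * 35 mod 47 = 15^2 * 35 = 37*35 = 26
  -> B = 26
s = B^a = 26^11 mod 47  (bits of 11 = 1011)
  bit 0 = 1: r = r^2 * 26 mod 47 = 1^2 * 26 = 1*26 = 26
  bit 1 = 0: r = r^2 mod 47 = 26^2 = 18
  bit 2 = 1: r = r^2 * 26 mod 47 = 18^2 * 26 = 42*26 = 11
  bit 3 = 1: r = r^2 * 26 mod 47 = 11^2 * 26 = 27*26 = 44
  -> s = B^a = 44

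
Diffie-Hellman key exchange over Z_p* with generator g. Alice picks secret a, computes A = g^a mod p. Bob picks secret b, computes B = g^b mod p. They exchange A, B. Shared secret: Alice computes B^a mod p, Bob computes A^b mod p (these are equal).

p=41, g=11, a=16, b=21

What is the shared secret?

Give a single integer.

Answer: 10

Derivation:
A = 11^16 mod 41  (bits of 16 = 10000)
  bit 0 = 1: r = r^2 * 11 mod 41 = 1^2 * 11 = 1*11 = 11
  bit 1 = 0: r = r^2 mod 41 = 11^2 = 39
  bit 2 = 0: r = r^2 mod 41 = 39^2 = 4
  bit 3 = 0: r = r^2 mod 41 = 4^2 = 16
  bit 4 = 0: r = r^2 mod 41 = 16^2 = 10
  -> A = 10
B = 11^21 mod 41  (bits of 21 = 10101)
  bit 0 = 1: r = r^2 * 11 mod 41 = 1^2 * 11 = 1*11 = 11
  bit 1 = 0: r = r^2 mod 41 = 11^2 = 39
  bit 2 = 1: r = r^2 * 11 mod 41 = 39^2 * 11 = 4*11 = 3
  bit 3 = 0: r = r^2 mod 41 = 3^2 = 9
  bit 4 = 1: r = r^2 * 11 mod 41 = 9^2 * 11 = 40*11 = 30
  -> B = 30
s = B^a = 30^16 mod 41  (bits of 16 = 10000)
  bit 0 = 1: r = r^2 * 30 mod 41 = 1^2 * 30 = 1*30 = 30
  bit 1 = 0: r = r^2 mod 41 = 30^2 = 39
  bit 2 = 0: r = r^2 mod 41 = 39^2 = 4
  bit 3 = 0: r = r^2 mod 41 = 4^2 = 16
  bit 4 = 0: r = r^2 mod 41 = 16^2 = 10
  -> s = B^a = 10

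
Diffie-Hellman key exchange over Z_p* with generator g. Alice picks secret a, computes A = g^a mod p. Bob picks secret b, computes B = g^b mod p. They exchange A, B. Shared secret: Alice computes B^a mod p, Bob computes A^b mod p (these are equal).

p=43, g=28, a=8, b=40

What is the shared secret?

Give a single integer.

Answer: 38

Derivation:
A = 28^8 mod 43  (bits of 8 = 1000)
  bit 0 = 1: r = r^2 * 28 mod 43 = 1^2 * 28 = 1*28 = 28
  bit 1 = 0: r = r^2 mod 43 = 28^2 = 10
  bit 2 = 0: r = r^2 mod 43 = 10^2 = 14
  bit 3 = 0: r = r^2 mod 43 = 14^2 = 24
  -> A = 24
B = 28^40 mod 43  (bits of 40 = 101000)
  bit 0 = 1: r = r^2 * 28 mod 43 = 1^2 * 28 = 1*28 = 28
  bit 1 = 0: r = r^2 mod 43 = 28^2 = 10
  bit 2 = 1: r = r^2 * 28 mod 43 = 10^2 * 28 = 14*28 = 5
  bit 3 = 0: r = r^2 mod 43 = 5^2 = 25
  bit 4 = 0: r = r^2 mod 43 = 25^2 = 23
  bit 5 = 0: r = r^2 mod 43 = 23^2 = 13
  -> B = 13
s = B^a = 13^8 mod 43  (bits of 8 = 1000)
  bit 0 = 1: r = r^2 * 13 mod 43 = 1^2 * 13 = 1*13 = 13
  bit 1 = 0: r = r^2 mod 43 = 13^2 = 40
  bit 2 = 0: r = r^2 mod 43 = 40^2 = 9
  bit 3 = 0: r = r^2 mod 43 = 9^2 = 38
  -> s = B^a = 38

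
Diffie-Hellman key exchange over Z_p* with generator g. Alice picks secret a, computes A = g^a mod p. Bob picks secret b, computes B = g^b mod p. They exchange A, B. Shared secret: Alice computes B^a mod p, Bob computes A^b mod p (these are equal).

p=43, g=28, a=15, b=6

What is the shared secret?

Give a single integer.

Answer: 11

Derivation:
A = 28^15 mod 43  (bits of 15 = 1111)
  bit 0 = 1: r = r^2 * 28 mod 43 = 1^2 * 28 = 1*28 = 28
  bit 1 = 1: r = r^2 * 28 mod 43 = 28^2 * 28 = 10*28 = 22
  bit 2 = 1: r = r^2 * 28 mod 43 = 22^2 * 28 = 11*28 = 7
  bit 3 = 1: r = r^2 * 28 mod 43 = 7^2 * 28 = 6*28 = 39
  -> A = 39
B = 28^6 mod 43  (bits of 6 = 110)
  bit 0 = 1: r = r^2 * 28 mod 43 = 1^2 * 28 = 1*28 = 28
  bit 1 = 1: r = r^2 * 28 mod 43 = 28^2 * 28 = 10*28 = 22
  bit 2 = 0: r = r^2 mod 43 = 22^2 = 11
  -> B = 11
s = B^a = 11^15 mod 43  (bits of 15 = 1111)
  bit 0 = 1: r = r^2 * 11 mod 43 = 1^2 * 11 = 1*11 = 11
  bit 1 = 1: r = r^2 * 11 mod 43 = 11^2 * 11 = 35*11 = 41
  bit 2 = 1: r = r^2 * 11 mod 43 = 41^2 * 11 = 4*11 = 1
  bit 3 = 1: r = r^2 * 11 mod 43 = 1^2 * 11 = 1*11 = 11
  -> s = B^a = 11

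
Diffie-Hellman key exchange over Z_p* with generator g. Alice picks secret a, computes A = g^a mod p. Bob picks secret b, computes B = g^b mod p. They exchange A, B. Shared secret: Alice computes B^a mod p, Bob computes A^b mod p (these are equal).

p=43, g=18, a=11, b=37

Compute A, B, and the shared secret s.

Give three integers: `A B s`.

A = 18^11 mod 43  (bits of 11 = 1011)
  bit 0 = 1: r = r^2 * 18 mod 43 = 1^2 * 18 = 1*18 = 18
  bit 1 = 0: r = r^2 mod 43 = 18^2 = 23
  bit 2 = 1: r = r^2 * 18 mod 43 = 23^2 * 18 = 13*18 = 19
  bit 3 = 1: r = r^2 * 18 mod 43 = 19^2 * 18 = 17*18 = 5
  -> A = 5
B = 18^37 mod 43  (bits of 37 = 100101)
  bit 0 = 1: r = r^2 * 18 mod 43 = 1^2 * 18 = 1*18 = 18
  bit 1 = 0: r = r^2 mod 43 = 18^2 = 23
  bit 2 = 0: r = r^2 mod 43 = 23^2 = 13
  bit 3 = 1: r = r^2 * 18 mod 43 = 13^2 * 18 = 40*18 = 32
  bit 4 = 0: r = r^2 mod 43 = 32^2 = 35
  bit 5 = 1: r = r^2 * 18 mod 43 = 35^2 * 18 = 21*18 = 34
  -> B = 34
s = B^a = 34^11 mod 43  (bits of 11 = 1011)
  bit 0 = 1: r = r^2 * 34 mod 43 = 1^2 * 34 = 1*34 = 34
  bit 1 = 0: r = r^2 mod 43 = 34^2 = 38
  bit 2 = 1: r = r^2 * 34 mod 43 = 38^2 * 34 = 25*34 = 33
  bit 3 = 1: r = r^2 * 34 mod 43 = 33^2 * 34 = 14*34 = 3
  -> s = B^a = 3

Answer: 5 34 3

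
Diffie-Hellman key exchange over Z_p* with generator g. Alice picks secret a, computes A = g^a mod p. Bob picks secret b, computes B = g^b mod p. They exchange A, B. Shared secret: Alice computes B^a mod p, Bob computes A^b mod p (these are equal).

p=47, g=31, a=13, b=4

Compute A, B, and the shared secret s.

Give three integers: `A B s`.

Answer: 30 18 2

Derivation:
A = 31^13 mod 47  (bits of 13 = 1101)
  bit 0 = 1: r = r^2 * 31 mod 47 = 1^2 * 31 = 1*31 = 31
  bit 1 = 1: r = r^2 * 31 mod 47 = 31^2 * 31 = 21*31 = 40
  bit 2 = 0: r = r^2 mod 47 = 40^2 = 2
  bit 3 = 1: r = r^2 * 31 mod 47 = 2^2 * 31 = 4*31 = 30
  -> A = 30
B = 31^4 mod 47  (bits of 4 = 100)
  bit 0 = 1: r = r^2 * 31 mod 47 = 1^2 * 31 = 1*31 = 31
  bit 1 = 0: r = r^2 mod 47 = 31^2 = 21
  bit 2 = 0: r = r^2 mod 47 = 21^2 = 18
  -> B = 18
s = B^a = 18^13 mod 47  (bits of 13 = 1101)
  bit 0 = 1: r = r^2 * 18 mod 47 = 1^2 * 18 = 1*18 = 18
  bit 1 = 1: r = r^2 * 18 mod 47 = 18^2 * 18 = 42*18 = 4
  bit 2 = 0: r = r^2 mod 47 = 4^2 = 16
  bit 3 = 1: r = r^2 * 18 mod 47 = 16^2 * 18 = 21*18 = 2
  -> s = B^a = 2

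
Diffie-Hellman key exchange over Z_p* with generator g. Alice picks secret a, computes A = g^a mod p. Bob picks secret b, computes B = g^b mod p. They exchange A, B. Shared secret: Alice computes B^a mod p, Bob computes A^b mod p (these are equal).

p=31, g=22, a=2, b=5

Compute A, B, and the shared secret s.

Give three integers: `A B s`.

Answer: 19 6 5

Derivation:
A = 22^2 mod 31  (bits of 2 = 10)
  bit 0 = 1: r = r^2 * 22 mod 31 = 1^2 * 22 = 1*22 = 22
  bit 1 = 0: r = r^2 mod 31 = 22^2 = 19
  -> A = 19
B = 22^5 mod 31  (bits of 5 = 101)
  bit 0 = 1: r = r^2 * 22 mod 31 = 1^2 * 22 = 1*22 = 22
  bit 1 = 0: r = r^2 mod 31 = 22^2 = 19
  bit 2 = 1: r = r^2 * 22 mod 31 = 19^2 * 22 = 20*22 = 6
  -> B = 6
s = B^a = 6^2 mod 31  (bits of 2 = 10)
  bit 0 = 1: r = r^2 * 6 mod 31 = 1^2 * 6 = 1*6 = 6
  bit 1 = 0: r = r^2 mod 31 = 6^2 = 5
  -> s = B^a = 5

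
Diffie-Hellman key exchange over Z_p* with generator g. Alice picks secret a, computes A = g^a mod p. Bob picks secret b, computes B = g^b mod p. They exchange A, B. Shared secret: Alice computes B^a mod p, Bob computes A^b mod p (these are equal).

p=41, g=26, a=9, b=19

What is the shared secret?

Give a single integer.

A = 26^9 mod 41  (bits of 9 = 1001)
  bit 0 = 1: r = r^2 * 26 mod 41 = 1^2 * 26 = 1*26 = 26
  bit 1 = 0: r = r^2 mod 41 = 26^2 = 20
  bit 2 = 0: r = r^2 mod 41 = 20^2 = 31
  bit 3 = 1: r = r^2 * 26 mod 41 = 31^2 * 26 = 18*26 = 17
  -> A = 17
B = 26^19 mod 41  (bits of 19 = 10011)
  bit 0 = 1: r = r^2 * 26 mod 41 = 1^2 * 26 = 1*26 = 26
  bit 1 = 0: r = r^2 mod 41 = 26^2 = 20
  bit 2 = 0: r = r^2 mod 41 = 20^2 = 31
  bit 3 = 1: r = r^2 * 26 mod 41 = 31^2 * 26 = 18*26 = 17
  bit 4 = 1: r = r^2 * 26 mod 41 = 17^2 * 26 = 2*26 = 11
  -> B = 11
s = B^a = 11^9 mod 41  (bits of 9 = 1001)
  bit 0 = 1: r = r^2 * 11 mod 41 = 1^2 * 11 = 1*11 = 11
  bit 1 = 0: r = r^2 mod 41 = 11^2 = 39
  bit 2 = 0: r = r^2 mod 41 = 39^2 = 4
  bit 3 = 1: r = r^2 * 11 mod 41 = 4^2 * 11 = 16*11 = 12
  -> s = B^a = 12

Answer: 12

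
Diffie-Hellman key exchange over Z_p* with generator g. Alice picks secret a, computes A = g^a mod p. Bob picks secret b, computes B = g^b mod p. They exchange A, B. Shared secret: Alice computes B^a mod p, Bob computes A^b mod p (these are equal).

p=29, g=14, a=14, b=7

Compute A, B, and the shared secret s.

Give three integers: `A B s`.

Answer: 28 12 28

Derivation:
A = 14^14 mod 29  (bits of 14 = 1110)
  bit 0 = 1: r = r^2 * 14 mod 29 = 1^2 * 14 = 1*14 = 14
  bit 1 = 1: r = r^2 * 14 mod 29 = 14^2 * 14 = 22*14 = 18
  bit 2 = 1: r = r^2 * 14 mod 29 = 18^2 * 14 = 5*14 = 12
  bit 3 = 0: r = r^2 mod 29 = 12^2 = 28
  -> A = 28
B = 14^7 mod 29  (bits of 7 = 111)
  bit 0 = 1: r = r^2 * 14 mod 29 = 1^2 * 14 = 1*14 = 14
  bit 1 = 1: r = r^2 * 14 mod 29 = 14^2 * 14 = 22*14 = 18
  bit 2 = 1: r = r^2 * 14 mod 29 = 18^2 * 14 = 5*14 = 12
  -> B = 12
s = B^a = 12^14 mod 29  (bits of 14 = 1110)
  bit 0 = 1: r = r^2 * 12 mod 29 = 1^2 * 12 = 1*12 = 12
  bit 1 = 1: r = r^2 * 12 mod 29 = 12^2 * 12 = 28*12 = 17
  bit 2 = 1: r = r^2 * 12 mod 29 = 17^2 * 12 = 28*12 = 17
  bit 3 = 0: r = r^2 mod 29 = 17^2 = 28
  -> s = B^a = 28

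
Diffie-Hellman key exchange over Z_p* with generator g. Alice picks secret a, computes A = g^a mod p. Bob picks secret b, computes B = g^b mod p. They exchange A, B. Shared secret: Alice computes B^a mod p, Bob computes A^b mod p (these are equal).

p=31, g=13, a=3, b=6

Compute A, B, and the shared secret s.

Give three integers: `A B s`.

Answer: 27 16 4

Derivation:
A = 13^3 mod 31  (bits of 3 = 11)
  bit 0 = 1: r = r^2 * 13 mod 31 = 1^2 * 13 = 1*13 = 13
  bit 1 = 1: r = r^2 * 13 mod 31 = 13^2 * 13 = 14*13 = 27
  -> A = 27
B = 13^6 mod 31  (bits of 6 = 110)
  bit 0 = 1: r = r^2 * 13 mod 31 = 1^2 * 13 = 1*13 = 13
  bit 1 = 1: r = r^2 * 13 mod 31 = 13^2 * 13 = 14*13 = 27
  bit 2 = 0: r = r^2 mod 31 = 27^2 = 16
  -> B = 16
s = B^a = 16^3 mod 31  (bits of 3 = 11)
  bit 0 = 1: r = r^2 * 16 mod 31 = 1^2 * 16 = 1*16 = 16
  bit 1 = 1: r = r^2 * 16 mod 31 = 16^2 * 16 = 8*16 = 4
  -> s = B^a = 4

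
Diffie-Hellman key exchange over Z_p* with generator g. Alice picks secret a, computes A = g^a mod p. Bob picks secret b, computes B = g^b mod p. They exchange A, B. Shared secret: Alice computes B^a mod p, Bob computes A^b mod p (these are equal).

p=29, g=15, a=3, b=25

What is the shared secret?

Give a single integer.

Answer: 19

Derivation:
A = 15^3 mod 29  (bits of 3 = 11)
  bit 0 = 1: r = r^2 * 15 mod 29 = 1^2 * 15 = 1*15 = 15
  bit 1 = 1: r = r^2 * 15 mod 29 = 15^2 * 15 = 22*15 = 11
  -> A = 11
B = 15^25 mod 29  (bits of 25 = 11001)
  bit 0 = 1: r = r^2 * 15 mod 29 = 1^2 * 15 = 1*15 = 15
  bit 1 = 1: r = r^2 * 15 mod 29 = 15^2 * 15 = 22*15 = 11
  bit 2 = 0: r = r^2 mod 29 = 11^2 = 5
  bit 3 = 0: r = r^2 mod 29 = 5^2 = 25
  bit 4 = 1: r = r^2 * 15 mod 29 = 25^2 * 15 = 16*15 = 8
  -> B = 8
s = B^a = 8^3 mod 29  (bits of 3 = 11)
  bit 0 = 1: r = r^2 * 8 mod 29 = 1^2 * 8 = 1*8 = 8
  bit 1 = 1: r = r^2 * 8 mod 29 = 8^2 * 8 = 6*8 = 19
  -> s = B^a = 19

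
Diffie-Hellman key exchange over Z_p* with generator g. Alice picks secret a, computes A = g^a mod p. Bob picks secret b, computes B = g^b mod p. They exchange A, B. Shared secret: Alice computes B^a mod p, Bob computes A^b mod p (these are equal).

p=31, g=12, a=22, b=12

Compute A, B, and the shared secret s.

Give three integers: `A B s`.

A = 12^22 mod 31  (bits of 22 = 10110)
  bit 0 = 1: r = r^2 * 12 mod 31 = 1^2 * 12 = 1*12 = 12
  bit 1 = 0: r = r^2 mod 31 = 12^2 = 20
  bit 2 = 1: r = r^2 * 12 mod 31 = 20^2 * 12 = 28*12 = 26
  bit 3 = 1: r = r^2 * 12 mod 31 = 26^2 * 12 = 25*12 = 21
  bit 4 = 0: r = r^2 mod 31 = 21^2 = 7
  -> A = 7
B = 12^12 mod 31  (bits of 12 = 1100)
  bit 0 = 1: r = r^2 * 12 mod 31 = 1^2 * 12 = 1*12 = 12
  bit 1 = 1: r = r^2 * 12 mod 31 = 12^2 * 12 = 20*12 = 23
  bit 2 = 0: r = r^2 mod 31 = 23^2 = 2
  bit 3 = 0: r = r^2 mod 31 = 2^2 = 4
  -> B = 4
s = B^a = 4^22 mod 31  (bits of 22 = 10110)
  bit 0 = 1: r = r^2 * 4 mod 31 = 1^2 * 4 = 1*4 = 4
  bit 1 = 0: r = r^2 mod 31 = 4^2 = 16
  bit 2 = 1: r = r^2 * 4 mod 31 = 16^2 * 4 = 8*4 = 1
  bit 3 = 1: r = r^2 * 4 mod 31 = 1^2 * 4 = 1*4 = 4
  bit 4 = 0: r = r^2 mod 31 = 4^2 = 16
  -> s = B^a = 16

Answer: 7 4 16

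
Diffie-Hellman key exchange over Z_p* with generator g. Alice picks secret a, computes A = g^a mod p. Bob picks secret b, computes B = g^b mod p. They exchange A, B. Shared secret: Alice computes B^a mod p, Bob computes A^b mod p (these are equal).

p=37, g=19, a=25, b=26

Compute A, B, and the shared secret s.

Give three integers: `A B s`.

Answer: 13 25 28

Derivation:
A = 19^25 mod 37  (bits of 25 = 11001)
  bit 0 = 1: r = r^2 * 19 mod 37 = 1^2 * 19 = 1*19 = 19
  bit 1 = 1: r = r^2 * 19 mod 37 = 19^2 * 19 = 28*19 = 14
  bit 2 = 0: r = r^2 mod 37 = 14^2 = 11
  bit 3 = 0: r = r^2 mod 37 = 11^2 = 10
  bit 4 = 1: r = r^2 * 19 mod 37 = 10^2 * 19 = 26*19 = 13
  -> A = 13
B = 19^26 mod 37  (bits of 26 = 11010)
  bit 0 = 1: r = r^2 * 19 mod 37 = 1^2 * 19 = 1*19 = 19
  bit 1 = 1: r = r^2 * 19 mod 37 = 19^2 * 19 = 28*19 = 14
  bit 2 = 0: r = r^2 mod 37 = 14^2 = 11
  bit 3 = 1: r = r^2 * 19 mod 37 = 11^2 * 19 = 10*19 = 5
  bit 4 = 0: r = r^2 mod 37 = 5^2 = 25
  -> B = 25
s = B^a = 25^25 mod 37  (bits of 25 = 11001)
  bit 0 = 1: r = r^2 * 25 mod 37 = 1^2 * 25 = 1*25 = 25
  bit 1 = 1: r = r^2 * 25 mod 37 = 25^2 * 25 = 33*25 = 11
  bit 2 = 0: r = r^2 mod 37 = 11^2 = 10
  bit 3 = 0: r = r^2 mod 37 = 10^2 = 26
  bit 4 = 1: r = r^2 * 25 mod 37 = 26^2 * 25 = 10*25 = 28
  -> s = B^a = 28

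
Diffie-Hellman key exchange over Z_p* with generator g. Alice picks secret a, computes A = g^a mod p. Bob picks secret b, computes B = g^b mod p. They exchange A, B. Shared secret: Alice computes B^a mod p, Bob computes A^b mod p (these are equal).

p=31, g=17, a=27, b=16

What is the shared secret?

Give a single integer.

A = 17^27 mod 31  (bits of 27 = 11011)
  bit 0 = 1: r = r^2 * 17 mod 31 = 1^2 * 17 = 1*17 = 17
  bit 1 = 1: r = r^2 * 17 mod 31 = 17^2 * 17 = 10*17 = 15
  bit 2 = 0: r = r^2 mod 31 = 15^2 = 8
  bit 3 = 1: r = r^2 * 17 mod 31 = 8^2 * 17 = 2*17 = 3
  bit 4 = 1: r = r^2 * 17 mod 31 = 3^2 * 17 = 9*17 = 29
  -> A = 29
B = 17^16 mod 31  (bits of 16 = 10000)
  bit 0 = 1: r = r^2 * 17 mod 31 = 1^2 * 17 = 1*17 = 17
  bit 1 = 0: r = r^2 mod 31 = 17^2 = 10
  bit 2 = 0: r = r^2 mod 31 = 10^2 = 7
  bit 3 = 0: r = r^2 mod 31 = 7^2 = 18
  bit 4 = 0: r = r^2 mod 31 = 18^2 = 14
  -> B = 14
s = B^a = 14^27 mod 31  (bits of 27 = 11011)
  bit 0 = 1: r = r^2 * 14 mod 31 = 1^2 * 14 = 1*14 = 14
  bit 1 = 1: r = r^2 * 14 mod 31 = 14^2 * 14 = 10*14 = 16
  bit 2 = 0: r = r^2 mod 31 = 16^2 = 8
  bit 3 = 1: r = r^2 * 14 mod 31 = 8^2 * 14 = 2*14 = 28
  bit 4 = 1: r = r^2 * 14 mod 31 = 28^2 * 14 = 9*14 = 2
  -> s = B^a = 2

Answer: 2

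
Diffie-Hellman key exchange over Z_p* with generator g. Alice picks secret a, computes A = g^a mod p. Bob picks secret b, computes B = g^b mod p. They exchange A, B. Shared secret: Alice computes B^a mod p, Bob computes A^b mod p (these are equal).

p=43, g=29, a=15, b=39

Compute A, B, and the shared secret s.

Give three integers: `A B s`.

A = 29^15 mod 43  (bits of 15 = 1111)
  bit 0 = 1: r = r^2 * 29 mod 43 = 1^2 * 29 = 1*29 = 29
  bit 1 = 1: r = r^2 * 29 mod 43 = 29^2 * 29 = 24*29 = 8
  bit 2 = 1: r = r^2 * 29 mod 43 = 8^2 * 29 = 21*29 = 7
  bit 3 = 1: r = r^2 * 29 mod 43 = 7^2 * 29 = 6*29 = 2
  -> A = 2
B = 29^39 mod 43  (bits of 39 = 100111)
  bit 0 = 1: r = r^2 * 29 mod 43 = 1^2 * 29 = 1*29 = 29
  bit 1 = 0: r = r^2 mod 43 = 29^2 = 24
  bit 2 = 0: r = r^2 mod 43 = 24^2 = 17
  bit 3 = 1: r = r^2 * 29 mod 43 = 17^2 * 29 = 31*29 = 39
  bit 4 = 1: r = r^2 * 29 mod 43 = 39^2 * 29 = 16*29 = 34
  bit 5 = 1: r = r^2 * 29 mod 43 = 34^2 * 29 = 38*29 = 27
  -> B = 27
s = B^a = 27^15 mod 43  (bits of 15 = 1111)
  bit 0 = 1: r = r^2 * 27 mod 43 = 1^2 * 27 = 1*27 = 27
  bit 1 = 1: r = r^2 * 27 mod 43 = 27^2 * 27 = 41*27 = 32
  bit 2 = 1: r = r^2 * 27 mod 43 = 32^2 * 27 = 35*27 = 42
  bit 3 = 1: r = r^2 * 27 mod 43 = 42^2 * 27 = 1*27 = 27
  -> s = B^a = 27

Answer: 2 27 27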